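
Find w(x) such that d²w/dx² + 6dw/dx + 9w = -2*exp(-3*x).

w = C1*exp(-3*x) - x**2*exp(-3*x) + C2*x*exp(-3*x)

Characteristic equation r² + 6r + 9 = 0 has discriminant (6)² - 4·(9) = 0, so r = -3 is a repeated root.
Hence w_h = (C1 + C2*x)*exp(-3*x).
Since exp(-3*x) solves the homogeneous equation (r = -3 is a root of multiplicity 2), multiply the trial by x^2. Try w_p = A*x^2*exp(-3*x). Substituting into the equation and dividing by exp(-3*x) gives A = -1, so w_p = -x^2*exp(-3*x).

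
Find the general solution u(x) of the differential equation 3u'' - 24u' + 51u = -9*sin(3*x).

Divide through by 3: u'' - 8u' + 17u = -3*sin(3*x).
Characteristic equation r² - 8r + 17 = 0 has discriminant (-8)² - 4·(17) = -4 < 0, so r = 4 ± i.
Hence u_h = C1*cos(x)*exp(4*x) + C2*exp(4*x)*sin(x).
Try u_p = A*cos(3*x) + B*sin(3*x). Substituting and equating the coefficients of cos(3x) and sin(3x) gives A = -9/80, B = -3/80, so u_p = -9*cos(3*x)/80 - 3*sin(3*x)/80.

u = -9*cos(3*x)/80 - 3*sin(3*x)/80 + C1*cos(x)*exp(4*x) + C2*exp(4*x)*sin(x)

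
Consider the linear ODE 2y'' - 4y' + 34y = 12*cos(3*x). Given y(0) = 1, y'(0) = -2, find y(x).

y = -9*sin(3*x)/25 + 12*cos(3*x)/25 - 9*exp(x)*sin(4*x)/25 + 13*cos(4*x)*exp(x)/25

Divide through by 2: y'' - 2y' + 17y = 6*cos(3*x).
Characteristic equation r² - 2r + 17 = 0 has discriminant (-2)² - 4·(17) = -64 < 0, so r = 1 ± 4i.
Hence y_h = C1*cos(4*x)*exp(x) + C2*exp(x)*sin(4*x).
Try y_p = A*cos(3*x) + B*sin(3*x). Substituting and equating the coefficients of cos(3x) and sin(3x) gives A = 12/25, B = -9/25, so y_p = -9*sin(3*x)/25 + 12*cos(3*x)/25.
General solution: y = -9*sin(3*x)/25 + 12*cos(3*x)/25 + C1*cos(4*x)*exp(x) + C2*exp(x)*sin(4*x).
Apply the initial conditions: y(0) = 12/25 + C1 = 1 and y'(0) = -27/25 + C1 + 4*C2 = -2. Solving gives C1 = 13/25, C2 = -9/25.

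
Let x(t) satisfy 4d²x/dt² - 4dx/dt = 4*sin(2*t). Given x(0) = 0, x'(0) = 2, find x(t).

Divide through by 4: x'' - x' = sin(2*t).
Characteristic equation r² - r = 0 factors as (r - 1)r = 0, so r = 1, 0.
Hence x_h = C1*exp(t) + C2.
Try x_p = A*cos(2*t) + B*sin(2*t). Substituting and equating the coefficients of cos(2t) and sin(2t) gives A = 1/10, B = -1/5, so x_p = -sin(2*t)/5 + cos(2*t)/10.
General solution: x = C2 - sin(2*t)/5 + cos(2*t)/10 + C1*exp(t).
Apply the initial conditions: x(0) = 1/10 + C1 + C2 = 0 and x'(0) = -2/5 + C1 = 2. Solving gives C1 = 12/5, C2 = -5/2.

x = -5/2 - sin(2*t)/5 + cos(2*t)/10 + 12*exp(t)/5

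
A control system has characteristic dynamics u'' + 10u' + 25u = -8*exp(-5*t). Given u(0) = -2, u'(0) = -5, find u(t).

u = -2*exp(-5*t) - 15*t*exp(-5*t) - 4*t**2*exp(-5*t)

Characteristic equation r² + 10r + 25 = 0 has discriminant (10)² - 4·(25) = 0, so r = -5 is a repeated root.
Hence u_h = (C1 + C2*t)*exp(-5*t).
Since exp(-5*t) solves the homogeneous equation (r = -5 is a root of multiplicity 2), multiply the trial by t^2. Try u_p = A*t^2*exp(-5*t). Substituting into the equation and dividing by exp(-5*t) gives A = -4, so u_p = -4*t^2*exp(-5*t).
General solution: u = C1*exp(-5*t) - 4*t^2*exp(-5*t) + C2*t*exp(-5*t).
Apply the initial conditions: u(0) = C1 = -2 and u'(0) = C2 - 5*C1 = -5. Solving gives C1 = -2, C2 = -15.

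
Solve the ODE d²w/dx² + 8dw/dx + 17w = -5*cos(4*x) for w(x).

Characteristic equation r² + 8r + 17 = 0 has discriminant (8)² - 4·(17) = -4 < 0, so r = -4 ± i.
Hence w_h = C1*cos(x)*exp(-4*x) + C2*exp(-4*x)*sin(x).
Try w_p = A*cos(4*x) + B*sin(4*x). Substituting and equating the coefficients of cos(4x) and sin(4x) gives A = -1/205, B = -32/205, so w_p = -32*sin(4*x)/205 - cos(4*x)/205.

w = -32*sin(4*x)/205 - cos(4*x)/205 + C1*cos(x)*exp(-4*x) + C2*exp(-4*x)*sin(x)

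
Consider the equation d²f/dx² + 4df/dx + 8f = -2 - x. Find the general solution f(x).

f = -3/16 - x/8 + C1*cos(2*x)*exp(-2*x) + C2*exp(-2*x)*sin(2*x)

Characteristic equation r² + 4r + 8 = 0 has discriminant (4)² - 4·(8) = -16 < 0, so r = -2 ± 2i.
Hence f_h = C1*cos(2*x)*exp(-2*x) + C2*exp(-2*x)*sin(2*x).
For the particular solution try f_p = A0 + A1*x. Substituting and matching coefficients of each power of x gives A0 = -3/16, A1 = -1/8, so f_p = -3/16 - x/8.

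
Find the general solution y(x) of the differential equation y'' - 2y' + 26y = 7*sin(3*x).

y = 42*cos(3*x)/325 + 119*sin(3*x)/325 + C1*cos(5*x)*exp(x) + C2*exp(x)*sin(5*x)

Characteristic equation r² - 2r + 26 = 0 has discriminant (-2)² - 4·(26) = -100 < 0, so r = 1 ± 5i.
Hence y_h = C1*cos(5*x)*exp(x) + C2*exp(x)*sin(5*x).
Try y_p = A*cos(3*x) + B*sin(3*x). Substituting and equating the coefficients of cos(3x) and sin(3x) gives A = 42/325, B = 119/325, so y_p = 42*cos(3*x)/325 + 119*sin(3*x)/325.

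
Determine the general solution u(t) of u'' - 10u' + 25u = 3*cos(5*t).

Characteristic equation r² - 10r + 25 = 0 has discriminant (-10)² - 4·(25) = 0, so r = 5 is a repeated root.
Hence u_h = (C1 + C2*t)*exp(5*t).
Try u_p = A*cos(5*t) + B*sin(5*t). Substituting and equating the coefficients of cos(5t) and sin(5t) gives A = 0, B = -3/50, so u_p = -3*sin(5*t)/50.

u = -3*sin(5*t)/50 + C1*exp(5*t) + C2*t*exp(5*t)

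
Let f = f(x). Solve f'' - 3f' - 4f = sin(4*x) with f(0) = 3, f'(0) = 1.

f = -5*sin(4*x)/136 + 3*cos(4*x)/136 + 33*exp(4*x)/40 + 183*exp(-x)/85

Characteristic equation r² - 3r - 4 = 0 factors as (r + 1)(r - 4) = 0, so r = -1, 4.
Hence f_h = C1*exp(-x) + C2*exp(4*x).
Try f_p = A*cos(4*x) + B*sin(4*x). Substituting and equating the coefficients of cos(4x) and sin(4x) gives A = 3/136, B = -5/136, so f_p = -5*sin(4*x)/136 + 3*cos(4*x)/136.
General solution: f = -5*sin(4*x)/136 + 3*cos(4*x)/136 + C1*exp(-x) + C2*exp(4*x).
Apply the initial conditions: f(0) = 3/136 + C1 + C2 = 3 and f'(0) = -5/34 - C1 + 4*C2 = 1. Solving gives C1 = 183/85, C2 = 33/40.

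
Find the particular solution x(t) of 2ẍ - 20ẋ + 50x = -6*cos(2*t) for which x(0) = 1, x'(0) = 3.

x = -63*cos(2*t)/841 + 60*sin(2*t)/841 + 904*exp(5*t)/841 - 73*t*exp(5*t)/29

Divide through by 2: x'' - 10x' + 25x = -3*cos(2*t).
Characteristic equation r² - 10r + 25 = 0 has discriminant (-10)² - 4·(25) = 0, so r = 5 is a repeated root.
Hence x_h = (C1 + C2*t)*exp(5*t).
Try x_p = A*cos(2*t) + B*sin(2*t). Substituting and equating the coefficients of cos(2t) and sin(2t) gives A = -63/841, B = 60/841, so x_p = -63*cos(2*t)/841 + 60*sin(2*t)/841.
General solution: x = -63*cos(2*t)/841 + 60*sin(2*t)/841 + C1*exp(5*t) + C2*t*exp(5*t).
Apply the initial conditions: x(0) = -63/841 + C1 = 1 and x'(0) = 120/841 + C2 + 5*C1 = 3. Solving gives C1 = 904/841, C2 = -73/29.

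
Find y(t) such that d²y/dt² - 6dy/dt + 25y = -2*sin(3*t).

Characteristic equation r² - 6r + 25 = 0 has discriminant (-6)² - 4·(25) = -64 < 0, so r = 3 ± 4i.
Hence y_h = C1*cos(4*t)*exp(3*t) + C2*exp(3*t)*sin(4*t).
Try y_p = A*cos(3*t) + B*sin(3*t). Substituting and equating the coefficients of cos(3t) and sin(3t) gives A = -9/145, B = -8/145, so y_p = -9*cos(3*t)/145 - 8*sin(3*t)/145.

y = -9*cos(3*t)/145 - 8*sin(3*t)/145 + C1*cos(4*t)*exp(3*t) + C2*exp(3*t)*sin(4*t)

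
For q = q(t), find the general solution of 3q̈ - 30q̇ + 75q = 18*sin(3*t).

q = 24*sin(3*t)/289 + 45*cos(3*t)/289 + C1*exp(5*t) + C2*t*exp(5*t)

Divide through by 3: q'' - 10q' + 25q = 6*sin(3*t).
Characteristic equation r² - 10r + 25 = 0 has discriminant (-10)² - 4·(25) = 0, so r = 5 is a repeated root.
Hence q_h = (C1 + C2*t)*exp(5*t).
Try q_p = A*cos(3*t) + B*sin(3*t). Substituting and equating the coefficients of cos(3t) and sin(3t) gives A = 45/289, B = 24/289, so q_p = 24*sin(3*t)/289 + 45*cos(3*t)/289.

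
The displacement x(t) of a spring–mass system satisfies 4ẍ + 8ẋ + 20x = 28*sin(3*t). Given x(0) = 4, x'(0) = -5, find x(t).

x = -21*cos(3*t)/26 - 7*sin(3*t)/13 + 37*exp(-t)*sin(2*t)/52 + 125*cos(2*t)*exp(-t)/26

Divide through by 4: x'' + 2x' + 5x = 7*sin(3*t).
Characteristic equation r² + 2r + 5 = 0 has discriminant (2)² - 4·(5) = -16 < 0, so r = -1 ± 2i.
Hence x_h = C1*cos(2*t)*exp(-t) + C2*exp(-t)*sin(2*t).
Try x_p = A*cos(3*t) + B*sin(3*t). Substituting and equating the coefficients of cos(3t) and sin(3t) gives A = -21/26, B = -7/13, so x_p = -21*cos(3*t)/26 - 7*sin(3*t)/13.
General solution: x = -21*cos(3*t)/26 - 7*sin(3*t)/13 + C1*cos(2*t)*exp(-t) + C2*exp(-t)*sin(2*t).
Apply the initial conditions: x(0) = -21/26 + C1 = 4 and x'(0) = -21/13 - C1 + 2*C2 = -5. Solving gives C1 = 125/26, C2 = 37/52.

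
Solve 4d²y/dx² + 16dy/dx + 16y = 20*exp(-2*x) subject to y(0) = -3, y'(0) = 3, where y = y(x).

y = -3*exp(-2*x) - 3*x*exp(-2*x) + 5*x**2*exp(-2*x)/2

Divide through by 4: y'' + 4y' + 4y = 5*exp(-2*x).
Characteristic equation r² + 4r + 4 = 0 has discriminant (4)² - 4·(4) = 0, so r = -2 is a repeated root.
Hence y_h = (C1 + C2*x)*exp(-2*x).
Since exp(-2*x) solves the homogeneous equation (r = -2 is a root of multiplicity 2), multiply the trial by x^2. Try y_p = A*x^2*exp(-2*x). Substituting into the equation and dividing by exp(-2*x) gives A = 5/2, so y_p = 5*x^2*exp(-2*x)/2.
General solution: y = C1*exp(-2*x) + 5*x^2*exp(-2*x)/2 + C2*x*exp(-2*x).
Apply the initial conditions: y(0) = C1 = -3 and y'(0) = C2 - 2*C1 = 3. Solving gives C1 = -3, C2 = -3.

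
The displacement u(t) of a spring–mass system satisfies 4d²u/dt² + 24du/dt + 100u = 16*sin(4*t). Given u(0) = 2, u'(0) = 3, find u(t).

Divide through by 4: u'' + 6u' + 25u = 4*sin(4*t).
Characteristic equation r² + 6r + 25 = 0 has discriminant (6)² - 4·(25) = -64 < 0, so r = -3 ± 4i.
Hence u_h = C1*cos(4*t)*exp(-3*t) + C2*exp(-3*t)*sin(4*t).
Try u_p = A*cos(4*t) + B*sin(4*t). Substituting and equating the coefficients of cos(4t) and sin(4t) gives A = -32/219, B = 4/73, so u_p = -32*cos(4*t)/219 + 4*sin(4*t)/73.
General solution: u = -32*cos(4*t)/219 + 4*sin(4*t)/73 + C1*cos(4*t)*exp(-3*t) + C2*exp(-3*t)*sin(4*t).
Apply the initial conditions: u(0) = -32/219 + C1 = 2 and u'(0) = 16/73 - 3*C1 + 4*C2 = 3. Solving gives C1 = 470/219, C2 = 673/292.

u = -32*cos(4*t)/219 + 4*sin(4*t)/73 + 470*cos(4*t)*exp(-3*t)/219 + 673*exp(-3*t)*sin(4*t)/292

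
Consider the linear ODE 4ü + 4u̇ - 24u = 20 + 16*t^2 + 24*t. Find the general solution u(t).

u = -34/27 - 11*t/9 - 2*t**2/3 + C1*exp(2*t) + C2*exp(-3*t)

Divide through by 4: u'' + u' - 6u = 5 + 4*t^2 + 6*t.
Characteristic equation r² + r - 6 = 0 factors as (r - 2)(r + 3) = 0, so r = 2, -3.
Hence u_h = C1*exp(2*t) + C2*exp(-3*t).
For the particular solution try u_p = A0 + A1*t + A2*t^2. Substituting and matching coefficients of each power of t gives A0 = -34/27, A1 = -11/9, A2 = -2/3, so u_p = -34/27 - 11*t/9 - 2*t^2/3.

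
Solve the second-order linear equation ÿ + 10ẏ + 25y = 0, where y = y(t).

Characteristic equation r² + 10r + 25 = 0 has discriminant (10)² - 4·(25) = 0, so r = -5 is a repeated root.
Hence y_h = (C1 + C2*t)*exp(-5*t).

y = C1*exp(-5*t) + C2*t*exp(-5*t)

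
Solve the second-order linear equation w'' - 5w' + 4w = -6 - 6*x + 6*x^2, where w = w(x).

w = 9/16 + 3*x**2/2 + 9*x/4 + C1*exp(4*x) + C2*exp(x)

Characteristic equation r² - 5r + 4 = 0 factors as (r - 4)(r - 1) = 0, so r = 4, 1.
Hence w_h = C1*exp(4*x) + C2*exp(x).
For the particular solution try w_p = A0 + A1*x + A2*x^2. Substituting and matching coefficients of each power of x gives A0 = 9/16, A1 = 9/4, A2 = 3/2, so w_p = 9/16 + 3*x^2/2 + 9*x/4.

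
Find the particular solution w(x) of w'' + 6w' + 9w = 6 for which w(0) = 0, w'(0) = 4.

Characteristic equation r² + 6r + 9 = 0 has discriminant (6)² - 4·(9) = 0, so r = -3 is a repeated root.
Hence w_h = (C1 + C2*x)*exp(-3*x).
For the particular solution try w_p = A0. Substituting and matching coefficients of each power of x gives A0 = 2/3, so w_p = 2/3.
General solution: w = 2/3 + C1*exp(-3*x) + C2*x*exp(-3*x).
Apply the initial conditions: w(0) = 2/3 + C1 = 0 and w'(0) = C2 - 3*C1 = 4. Solving gives C1 = -2/3, C2 = 2.

w = 2/3 - 2*exp(-3*x)/3 + 2*x*exp(-3*x)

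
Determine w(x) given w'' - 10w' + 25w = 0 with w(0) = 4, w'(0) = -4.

Characteristic equation r² - 10r + 25 = 0 has discriminant (-10)² - 4·(25) = 0, so r = 5 is a repeated root.
Hence w_h = (C1 + C2*x)*exp(5*x).
Apply the initial conditions: w(0) = C1 = 4 and w'(0) = C2 + 5*C1 = -4. Solving gives C1 = 4, C2 = -24.

w = 4*exp(5*x) - 24*x*exp(5*x)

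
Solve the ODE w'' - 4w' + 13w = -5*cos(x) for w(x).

w = -3*cos(x)/8 + sin(x)/8 + C1*cos(3*x)*exp(2*x) + C2*exp(2*x)*sin(3*x)

Characteristic equation r² - 4r + 13 = 0 has discriminant (-4)² - 4·(13) = -36 < 0, so r = 2 ± 3i.
Hence w_h = C1*cos(3*x)*exp(2*x) + C2*exp(2*x)*sin(3*x).
Try w_p = A*cos(x) + B*sin(x). Substituting and equating the coefficients of cos(x) and sin(x) gives A = -3/8, B = 1/8, so w_p = -3*cos(x)/8 + sin(x)/8.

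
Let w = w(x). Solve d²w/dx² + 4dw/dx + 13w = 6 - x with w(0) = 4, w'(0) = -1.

Characteristic equation r² + 4r + 13 = 0 has discriminant (4)² - 4·(13) = -36 < 0, so r = -2 ± 3i.
Hence w_h = C1*cos(3*x)*exp(-2*x) + C2*exp(-2*x)*sin(3*x).
For the particular solution try w_p = A0 + A1*x. Substituting and matching coefficients of each power of x gives A0 = 82/169, A1 = -1/13, so w_p = 82/169 - x/13.
General solution: w = 82/169 - x/13 + C1*cos(3*x)*exp(-2*x) + C2*exp(-2*x)*sin(3*x).
Apply the initial conditions: w(0) = 82/169 + C1 = 4 and w'(0) = -1/13 - 2*C1 + 3*C2 = -1. Solving gives C1 = 594/169, C2 = 344/169.

w = 82/169 - x/13 + 344*exp(-2*x)*sin(3*x)/169 + 594*cos(3*x)*exp(-2*x)/169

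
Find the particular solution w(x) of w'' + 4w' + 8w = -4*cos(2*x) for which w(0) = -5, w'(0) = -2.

Characteristic equation r² + 4r + 8 = 0 has discriminant (4)² - 4·(8) = -16 < 0, so r = -2 ± 2i.
Hence w_h = C1*cos(2*x)*exp(-2*x) + C2*exp(-2*x)*sin(2*x).
Try w_p = A*cos(2*x) + B*sin(2*x). Substituting and equating the coefficients of cos(2x) and sin(2x) gives A = -1/5, B = -2/5, so w_p = -2*sin(2*x)/5 - cos(2*x)/5.
General solution: w = -2*sin(2*x)/5 - cos(2*x)/5 + C1*cos(2*x)*exp(-2*x) + C2*exp(-2*x)*sin(2*x).
Apply the initial conditions: w(0) = -1/5 + C1 = -5 and w'(0) = -4/5 - 2*C1 + 2*C2 = -2. Solving gives C1 = -24/5, C2 = -27/5.

w = -2*sin(2*x)/5 - cos(2*x)/5 - 27*exp(-2*x)*sin(2*x)/5 - 24*cos(2*x)*exp(-2*x)/5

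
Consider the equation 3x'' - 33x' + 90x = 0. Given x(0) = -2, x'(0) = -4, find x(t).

Divide through by 3: x'' - 11x' + 30x = 0.
Characteristic equation r² - 11r + 30 = 0 factors as (r - 5)(r - 6) = 0, so r = 5, 6.
Hence x_h = C1*exp(5*t) + C2*exp(6*t).
Apply the initial conditions: x(0) = C1 + C2 = -2 and x'(0) = 5*C1 + 6*C2 = -4. Solving gives C1 = -8, C2 = 6.

x = -8*exp(5*t) + 6*exp(6*t)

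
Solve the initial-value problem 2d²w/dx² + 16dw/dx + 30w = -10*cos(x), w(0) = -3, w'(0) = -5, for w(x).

w = -37*exp(-3*x)/4 - 7*cos(x)/26 - 2*sin(x)/13 + 339*exp(-5*x)/52

Divide through by 2: w'' + 8w' + 15w = -5*cos(x).
Characteristic equation r² + 8r + 15 = 0 factors as (r + 3)(r + 5) = 0, so r = -3, -5.
Hence w_h = C1*exp(-3*x) + C2*exp(-5*x).
Try w_p = A*cos(x) + B*sin(x). Substituting and equating the coefficients of cos(x) and sin(x) gives A = -7/26, B = -2/13, so w_p = -7*cos(x)/26 - 2*sin(x)/13.
General solution: w = -7*cos(x)/26 - 2*sin(x)/13 + C1*exp(-3*x) + C2*exp(-5*x).
Apply the initial conditions: w(0) = -7/26 + C1 + C2 = -3 and w'(0) = -2/13 - 5*C2 - 3*C1 = -5. Solving gives C1 = -37/4, C2 = 339/52.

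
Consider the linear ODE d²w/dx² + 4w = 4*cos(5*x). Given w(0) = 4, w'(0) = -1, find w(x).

Characteristic equation r² + 4 = 0 has discriminant (0)² - 4·(4) = -16 < 0, so r = ± 2i.
Hence w_h = C1*cos(2*x) + C2*sin(2*x).
Try w_p = A*cos(5*x) + B*sin(5*x). Substituting and equating the coefficients of cos(5x) and sin(5x) gives A = -4/21, B = 0, so w_p = -4*cos(5*x)/21.
General solution: w = -4*cos(5*x)/21 + C1*cos(2*x) + C2*sin(2*x).
Apply the initial conditions: w(0) = -4/21 + C1 = 4 and w'(0) = 2*C2 = -1. Solving gives C1 = 88/21, C2 = -1/2.

w = -4*cos(5*x)/21 - sin(2*x)/2 + 88*cos(2*x)/21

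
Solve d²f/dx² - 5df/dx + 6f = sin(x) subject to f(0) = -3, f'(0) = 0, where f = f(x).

Characteristic equation r² - 5r + 6 = 0 factors as (r - 3)(r - 2) = 0, so r = 3, 2.
Hence f_h = C1*exp(3*x) + C2*exp(2*x).
Try f_p = A*cos(x) + B*sin(x). Substituting and equating the coefficients of cos(x) and sin(x) gives A = 1/10, B = 1/10, so f_p = cos(x)/10 + sin(x)/10.
General solution: f = cos(x)/10 + sin(x)/10 + C1*exp(3*x) + C2*exp(2*x).
Apply the initial conditions: f(0) = 1/10 + C1 + C2 = -3 and f'(0) = 1/10 + 2*C2 + 3*C1 = 0. Solving gives C1 = 61/10, C2 = -46/5.

f = -46*exp(2*x)/5 + cos(x)/10 + sin(x)/10 + 61*exp(3*x)/10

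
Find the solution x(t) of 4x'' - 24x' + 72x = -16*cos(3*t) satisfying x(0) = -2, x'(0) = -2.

x = -4*cos(3*t)/45 + 8*sin(3*t)/45 - 86*cos(3*t)*exp(3*t)/45 + 16*exp(3*t)*sin(3*t)/15

Divide through by 4: x'' - 6x' + 18x = -4*cos(3*t).
Characteristic equation r² - 6r + 18 = 0 has discriminant (-6)² - 4·(18) = -36 < 0, so r = 3 ± 3i.
Hence x_h = C1*cos(3*t)*exp(3*t) + C2*exp(3*t)*sin(3*t).
Try x_p = A*cos(3*t) + B*sin(3*t). Substituting and equating the coefficients of cos(3t) and sin(3t) gives A = -4/45, B = 8/45, so x_p = -4*cos(3*t)/45 + 8*sin(3*t)/45.
General solution: x = -4*cos(3*t)/45 + 8*sin(3*t)/45 + C1*cos(3*t)*exp(3*t) + C2*exp(3*t)*sin(3*t).
Apply the initial conditions: x(0) = -4/45 + C1 = -2 and x'(0) = 8/15 + 3*C1 + 3*C2 = -2. Solving gives C1 = -86/45, C2 = 16/15.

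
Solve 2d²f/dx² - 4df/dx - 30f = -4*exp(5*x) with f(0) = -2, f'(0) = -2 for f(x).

f = -33*exp(-3*x)/32 - 31*exp(5*x)/32 - x*exp(5*x)/4

Divide through by 2: f'' - 2f' - 15f = -2*exp(5*x).
Characteristic equation r² - 2r - 15 = 0 factors as (r + 3)(r - 5) = 0, so r = -3, 5.
Hence f_h = C1*exp(-3*x) + C2*exp(5*x).
Since exp(5*x) solves the homogeneous equation (r = 5 is a root of multiplicity 1), multiply the trial by x. Try f_p = A*x*exp(5*x). Substituting into the equation and dividing by exp(5*x) gives A = -1/4, so f_p = -x*exp(5*x)/4.
General solution: f = C1*exp(-3*x) + C2*exp(5*x) - x*exp(5*x)/4.
Apply the initial conditions: f(0) = C1 + C2 = -2 and f'(0) = -1/4 - 3*C1 + 5*C2 = -2. Solving gives C1 = -33/32, C2 = -31/32.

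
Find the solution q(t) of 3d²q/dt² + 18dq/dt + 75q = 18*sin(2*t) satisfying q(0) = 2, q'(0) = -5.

q = -8*cos(2*t)/65 + 14*sin(2*t)/65 + 61*exp(-3*t)*sin(4*t)/260 + 138*cos(4*t)*exp(-3*t)/65

Divide through by 3: q'' + 6q' + 25q = 6*sin(2*t).
Characteristic equation r² + 6r + 25 = 0 has discriminant (6)² - 4·(25) = -64 < 0, so r = -3 ± 4i.
Hence q_h = C1*cos(4*t)*exp(-3*t) + C2*exp(-3*t)*sin(4*t).
Try q_p = A*cos(2*t) + B*sin(2*t). Substituting and equating the coefficients of cos(2t) and sin(2t) gives A = -8/65, B = 14/65, so q_p = -8*cos(2*t)/65 + 14*sin(2*t)/65.
General solution: q = -8*cos(2*t)/65 + 14*sin(2*t)/65 + C1*cos(4*t)*exp(-3*t) + C2*exp(-3*t)*sin(4*t).
Apply the initial conditions: q(0) = -8/65 + C1 = 2 and q'(0) = 28/65 - 3*C1 + 4*C2 = -5. Solving gives C1 = 138/65, C2 = 61/260.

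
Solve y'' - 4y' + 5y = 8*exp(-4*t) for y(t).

Characteristic equation r² - 4r + 5 = 0 has discriminant (-4)² - 4·(5) = -4 < 0, so r = 2 ± i.
Hence y_h = C1*cos(t)*exp(2*t) + C2*exp(2*t)*sin(t).
Try y_p = A*exp(-4*t). Substituting into the equation and dividing by exp(-4*t) gives A = 8/37, so y_p = 8*exp(-4*t)/37.

y = 8*exp(-4*t)/37 + C1*cos(t)*exp(2*t) + C2*exp(2*t)*sin(t)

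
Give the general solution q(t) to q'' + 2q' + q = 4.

q = 4 + C1*exp(-t) + C2*t*exp(-t)

Characteristic equation r² + 2r + 1 = 0 has discriminant (2)² - 4·(1) = 0, so r = -1 is a repeated root.
Hence q_h = (C1 + C2*t)*exp(-t).
For the particular solution try q_p = A0. Substituting and matching coefficients of each power of t gives A0 = 4, so q_p = 4.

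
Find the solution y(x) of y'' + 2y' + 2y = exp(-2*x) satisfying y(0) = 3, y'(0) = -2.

y = exp(-2*x)/2 + 3*exp(-x)*sin(x)/2 + 5*cos(x)*exp(-x)/2

Characteristic equation r² + 2r + 2 = 0 has discriminant (2)² - 4·(2) = -4 < 0, so r = -1 ± i.
Hence y_h = C1*cos(x)*exp(-x) + C2*exp(-x)*sin(x).
Try y_p = A*exp(-2*x). Substituting into the equation and dividing by exp(-2*x) gives A = 1/2, so y_p = exp(-2*x)/2.
General solution: y = exp(-2*x)/2 + C1*cos(x)*exp(-x) + C2*exp(-x)*sin(x).
Apply the initial conditions: y(0) = 1/2 + C1 = 3 and y'(0) = -1 + C2 - C1 = -2. Solving gives C1 = 5/2, C2 = 3/2.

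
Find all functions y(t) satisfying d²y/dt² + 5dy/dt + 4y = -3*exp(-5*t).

y = -3*exp(-5*t)/4 + C1*exp(-4*t) + C2*exp(-t)

Characteristic equation r² + 5r + 4 = 0 factors as (r + 4)(r + 1) = 0, so r = -4, -1.
Hence y_h = C1*exp(-4*t) + C2*exp(-t).
Try y_p = A*exp(-5*t). Substituting into the equation and dividing by exp(-5*t) gives A = -3/4, so y_p = -3*exp(-5*t)/4.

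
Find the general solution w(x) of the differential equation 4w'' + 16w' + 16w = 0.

w = C1*exp(-2*x) + C2*x*exp(-2*x)

Divide through by 4: w'' + 4w' + 4w = 0.
Characteristic equation r² + 4r + 4 = 0 has discriminant (4)² - 4·(4) = 0, so r = -2 is a repeated root.
Hence w_h = (C1 + C2*x)*exp(-2*x).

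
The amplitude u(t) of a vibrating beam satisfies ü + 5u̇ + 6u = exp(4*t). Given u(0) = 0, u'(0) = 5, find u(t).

Characteristic equation r² + 5r + 6 = 0 factors as (r + 2)(r + 3) = 0, so r = -2, -3.
Hence u_h = C1*exp(-2*t) + C2*exp(-3*t).
Try u_p = A*exp(4*t). Substituting into the equation and dividing by exp(4*t) gives A = 1/42, so u_p = exp(4*t)/42.
General solution: u = exp(4*t)/42 + C1*exp(-2*t) + C2*exp(-3*t).
Apply the initial conditions: u(0) = 1/42 + C1 + C2 = 0 and u'(0) = 2/21 - 3*C2 - 2*C1 = 5. Solving gives C1 = 29/6, C2 = -34/7.

u = -34*exp(-3*t)/7 + exp(4*t)/42 + 29*exp(-2*t)/6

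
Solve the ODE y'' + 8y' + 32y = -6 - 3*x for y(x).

y = -21/128 - 3*x/32 + C1*cos(4*x)*exp(-4*x) + C2*exp(-4*x)*sin(4*x)

Characteristic equation r² + 8r + 32 = 0 has discriminant (8)² - 4·(32) = -64 < 0, so r = -4 ± 4i.
Hence y_h = C1*cos(4*x)*exp(-4*x) + C2*exp(-4*x)*sin(4*x).
For the particular solution try y_p = A0 + A1*x. Substituting and matching coefficients of each power of x gives A0 = -21/128, A1 = -3/32, so y_p = -21/128 - 3*x/32.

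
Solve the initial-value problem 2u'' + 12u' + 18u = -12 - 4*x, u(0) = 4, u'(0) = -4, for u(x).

Divide through by 2: u'' + 6u' + 9u = -6 - 2*x.
Characteristic equation r² + 6r + 9 = 0 has discriminant (6)² - 4·(9) = 0, so r = -3 is a repeated root.
Hence u_h = (C1 + C2*x)*exp(-3*x).
For the particular solution try u_p = A0 + A1*x. Substituting and matching coefficients of each power of x gives A0 = -14/27, A1 = -2/9, so u_p = -14/27 - 2*x/9.
General solution: u = -14/27 - 2*x/9 + C1*exp(-3*x) + C2*x*exp(-3*x).
Apply the initial conditions: u(0) = -14/27 + C1 = 4 and u'(0) = -2/9 + C2 - 3*C1 = -4. Solving gives C1 = 122/27, C2 = 88/9.

u = -14/27 - 2*x/9 + 122*exp(-3*x)/27 + 88*x*exp(-3*x)/9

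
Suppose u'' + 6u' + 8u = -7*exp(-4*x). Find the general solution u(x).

Characteristic equation r² + 6r + 8 = 0 factors as (r + 4)(r + 2) = 0, so r = -4, -2.
Hence u_h = C1*exp(-4*x) + C2*exp(-2*x).
Since exp(-4*x) solves the homogeneous equation (r = -4 is a root of multiplicity 1), multiply the trial by x. Try u_p = A*x*exp(-4*x). Substituting into the equation and dividing by exp(-4*x) gives A = 7/2, so u_p = 7*x*exp(-4*x)/2.

u = C1*exp(-4*x) + C2*exp(-2*x) + 7*x*exp(-4*x)/2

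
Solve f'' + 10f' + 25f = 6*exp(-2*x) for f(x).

f = 2*exp(-2*x)/3 + C1*exp(-5*x) + C2*x*exp(-5*x)

Characteristic equation r² + 10r + 25 = 0 has discriminant (10)² - 4·(25) = 0, so r = -5 is a repeated root.
Hence f_h = (C1 + C2*x)*exp(-5*x).
Try f_p = A*exp(-2*x). Substituting into the equation and dividing by exp(-2*x) gives A = 2/3, so f_p = 2*exp(-2*x)/3.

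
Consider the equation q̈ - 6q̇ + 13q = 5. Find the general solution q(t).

q = 5/13 + C1*cos(2*t)*exp(3*t) + C2*exp(3*t)*sin(2*t)

Characteristic equation r² - 6r + 13 = 0 has discriminant (-6)² - 4·(13) = -16 < 0, so r = 3 ± 2i.
Hence q_h = C1*cos(2*t)*exp(3*t) + C2*exp(3*t)*sin(2*t).
For the particular solution try q_p = A0. Substituting and matching coefficients of each power of t gives A0 = 5/13, so q_p = 5/13.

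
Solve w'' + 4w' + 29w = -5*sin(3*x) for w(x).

w = -25*sin(3*x)/136 + 15*cos(3*x)/136 + C1*cos(5*x)*exp(-2*x) + C2*exp(-2*x)*sin(5*x)

Characteristic equation r² + 4r + 29 = 0 has discriminant (4)² - 4·(29) = -100 < 0, so r = -2 ± 5i.
Hence w_h = C1*cos(5*x)*exp(-2*x) + C2*exp(-2*x)*sin(5*x).
Try w_p = A*cos(3*x) + B*sin(3*x). Substituting and equating the coefficients of cos(3x) and sin(3x) gives A = 15/136, B = -25/136, so w_p = -25*sin(3*x)/136 + 15*cos(3*x)/136.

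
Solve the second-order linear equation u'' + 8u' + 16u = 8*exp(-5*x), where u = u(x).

u = 8*exp(-5*x) + C1*exp(-4*x) + C2*x*exp(-4*x)

Characteristic equation r² + 8r + 16 = 0 has discriminant (8)² - 4·(16) = 0, so r = -4 is a repeated root.
Hence u_h = (C1 + C2*x)*exp(-4*x).
Try u_p = A*exp(-5*x). Substituting into the equation and dividing by exp(-5*x) gives A = 8, so u_p = 8*exp(-5*x).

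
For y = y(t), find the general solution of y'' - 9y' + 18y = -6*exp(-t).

Characteristic equation r² - 9r + 18 = 0 factors as (r - 3)(r - 6) = 0, so r = 3, 6.
Hence y_h = C1*exp(3*t) + C2*exp(6*t).
Try y_p = A*exp(-t). Substituting into the equation and dividing by exp(-t) gives A = -3/14, so y_p = -3*exp(-t)/14.

y = -3*exp(-t)/14 + C1*exp(3*t) + C2*exp(6*t)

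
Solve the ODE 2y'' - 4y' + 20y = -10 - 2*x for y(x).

Divide through by 2: y'' - 2y' + 10y = -5 - x.
Characteristic equation r² - 2r + 10 = 0 has discriminant (-2)² - 4·(10) = -36 < 0, so r = 1 ± 3i.
Hence y_h = C1*cos(3*x)*exp(x) + C2*exp(x)*sin(3*x).
For the particular solution try y_p = A0 + A1*x. Substituting and matching coefficients of each power of x gives A0 = -13/25, A1 = -1/10, so y_p = -13/25 - x/10.

y = -13/25 - x/10 + C1*cos(3*x)*exp(x) + C2*exp(x)*sin(3*x)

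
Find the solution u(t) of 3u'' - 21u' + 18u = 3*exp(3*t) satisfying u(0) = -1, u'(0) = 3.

Divide through by 3: u'' - 7u' + 6u = exp(3*t).
Characteristic equation r² - 7r + 6 = 0 factors as (r - 1)(r - 6) = 0, so r = 1, 6.
Hence u_h = C1*exp(t) + C2*exp(6*t).
Try u_p = A*exp(3*t). Substituting into the equation and dividing by exp(3*t) gives A = -1/6, so u_p = -exp(3*t)/6.
General solution: u = -exp(3*t)/6 + C1*exp(t) + C2*exp(6*t).
Apply the initial conditions: u(0) = -1/6 + C1 + C2 = -1 and u'(0) = -1/2 + C1 + 6*C2 = 3. Solving gives C1 = -17/10, C2 = 13/15.

u = -17*exp(t)/10 - exp(3*t)/6 + 13*exp(6*t)/15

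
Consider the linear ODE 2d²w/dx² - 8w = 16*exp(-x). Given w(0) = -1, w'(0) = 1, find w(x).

Divide through by 2: w'' - 4w = 8*exp(-x).
Characteristic equation r² - 4 = 0 factors as (r + 2)(r - 2) = 0, so r = -2, 2.
Hence w_h = C1*exp(-2*x) + C2*exp(2*x).
Try w_p = A*exp(-x). Substituting into the equation and dividing by exp(-x) gives A = -8/3, so w_p = -8*exp(-x)/3.
General solution: w = -8*exp(-x)/3 + C1*exp(-2*x) + C2*exp(2*x).
Apply the initial conditions: w(0) = -8/3 + C1 + C2 = -1 and w'(0) = 8/3 - 2*C1 + 2*C2 = 1. Solving gives C1 = 5/4, C2 = 5/12.

w = -8*exp(-x)/3 + 5*exp(-2*x)/4 + 5*exp(2*x)/12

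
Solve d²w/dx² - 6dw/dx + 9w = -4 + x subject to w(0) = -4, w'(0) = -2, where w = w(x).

Characteristic equation r² - 6r + 9 = 0 has discriminant (-6)² - 4·(9) = 0, so r = 3 is a repeated root.
Hence w_h = (C1 + C2*x)*exp(3*x).
For the particular solution try w_p = A0 + A1*x. Substituting and matching coefficients of each power of x gives A0 = -10/27, A1 = 1/9, so w_p = -10/27 + x/9.
General solution: w = -10/27 + x/9 + C1*exp(3*x) + C2*x*exp(3*x).
Apply the initial conditions: w(0) = -10/27 + C1 = -4 and w'(0) = 1/9 + C2 + 3*C1 = -2. Solving gives C1 = -98/27, C2 = 79/9.

w = -10/27 - 98*exp(3*x)/27 + x/9 + 79*x*exp(3*x)/9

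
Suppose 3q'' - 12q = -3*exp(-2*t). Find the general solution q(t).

Divide through by 3: q'' - 4q = -exp(-2*t).
Characteristic equation r² - 4 = 0 factors as (r - 2)(r + 2) = 0, so r = 2, -2.
Hence q_h = C1*exp(2*t) + C2*exp(-2*t).
Since exp(-2*t) solves the homogeneous equation (r = -2 is a root of multiplicity 1), multiply the trial by t. Try q_p = A*t*exp(-2*t). Substituting into the equation and dividing by exp(-2*t) gives A = 1/4, so q_p = t*exp(-2*t)/4.

q = C1*exp(2*t) + C2*exp(-2*t) + t*exp(-2*t)/4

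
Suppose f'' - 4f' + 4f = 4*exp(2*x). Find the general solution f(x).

f = C1*exp(2*x) + 2*x**2*exp(2*x) + C2*x*exp(2*x)

Characteristic equation r² - 4r + 4 = 0 has discriminant (-4)² - 4·(4) = 0, so r = 2 is a repeated root.
Hence f_h = (C1 + C2*x)*exp(2*x).
Since exp(2*x) solves the homogeneous equation (r = 2 is a root of multiplicity 2), multiply the trial by x^2. Try f_p = A*x^2*exp(2*x). Substituting into the equation and dividing by exp(2*x) gives A = 2, so f_p = 2*x^2*exp(2*x).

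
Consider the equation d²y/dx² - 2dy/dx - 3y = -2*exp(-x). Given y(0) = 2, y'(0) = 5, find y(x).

Characteristic equation r² - 2r - 3 = 0 factors as (r - 3)(r + 1) = 0, so r = 3, -1.
Hence y_h = C1*exp(3*x) + C2*exp(-x).
Since exp(-x) solves the homogeneous equation (r = -1 is a root of multiplicity 1), multiply the trial by x. Try y_p = A*x*exp(-x). Substituting into the equation and dividing by exp(-x) gives A = 1/2, so y_p = x*exp(-x)/2.
General solution: y = C1*exp(3*x) + C2*exp(-x) + x*exp(-x)/2.
Apply the initial conditions: y(0) = C1 + C2 = 2 and y'(0) = 1/2 - C2 + 3*C1 = 5. Solving gives C1 = 13/8, C2 = 3/8.

y = 3*exp(-x)/8 + 13*exp(3*x)/8 + x*exp(-x)/2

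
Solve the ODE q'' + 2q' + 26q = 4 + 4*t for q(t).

q = 24/169 + 2*t/13 + C1*cos(5*t)*exp(-t) + C2*exp(-t)*sin(5*t)

Characteristic equation r² + 2r + 26 = 0 has discriminant (2)² - 4·(26) = -100 < 0, so r = -1 ± 5i.
Hence q_h = C1*cos(5*t)*exp(-t) + C2*exp(-t)*sin(5*t).
For the particular solution try q_p = A0 + A1*t. Substituting and matching coefficients of each power of t gives A0 = 24/169, A1 = 2/13, so q_p = 24/169 + 2*t/13.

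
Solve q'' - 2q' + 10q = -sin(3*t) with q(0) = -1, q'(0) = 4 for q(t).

Characteristic equation r² - 2r + 10 = 0 has discriminant (-2)² - 4·(10) = -36 < 0, so r = 1 ± 3i.
Hence q_h = C1*cos(3*t)*exp(t) + C2*exp(t)*sin(3*t).
Try q_p = A*cos(3*t) + B*sin(3*t). Substituting and equating the coefficients of cos(3t) and sin(3t) gives A = -6/37, B = -1/37, so q_p = -6*cos(3*t)/37 - sin(3*t)/37.
General solution: q = -6*cos(3*t)/37 - sin(3*t)/37 + C1*cos(3*t)*exp(t) + C2*exp(t)*sin(3*t).
Apply the initial conditions: q(0) = -6/37 + C1 = -1 and q'(0) = -3/37 + C1 + 3*C2 = 4. Solving gives C1 = -31/37, C2 = 182/111.

q = -6*cos(3*t)/37 - sin(3*t)/37 - 31*cos(3*t)*exp(t)/37 + 182*exp(t)*sin(3*t)/111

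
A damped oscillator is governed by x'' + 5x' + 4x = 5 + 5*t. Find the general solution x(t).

x = -5/16 + 5*t/4 + C1*exp(-4*t) + C2*exp(-t)

Characteristic equation r² + 5r + 4 = 0 factors as (r + 4)(r + 1) = 0, so r = -4, -1.
Hence x_h = C1*exp(-4*t) + C2*exp(-t).
For the particular solution try x_p = A0 + A1*t. Substituting and matching coefficients of each power of t gives A0 = -5/16, A1 = 5/4, so x_p = -5/16 + 5*t/4.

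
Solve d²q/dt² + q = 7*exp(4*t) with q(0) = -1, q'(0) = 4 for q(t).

q = -24*cos(t)/17 + 7*exp(4*t)/17 + 40*sin(t)/17

Characteristic equation r² + 1 = 0 has discriminant (0)² - 4·(1) = -4 < 0, so r = ± i.
Hence q_h = C1*cos(t) + C2*sin(t).
Try q_p = A*exp(4*t). Substituting into the equation and dividing by exp(4*t) gives A = 7/17, so q_p = 7*exp(4*t)/17.
General solution: q = 7*exp(4*t)/17 + C1*cos(t) + C2*sin(t).
Apply the initial conditions: q(0) = 7/17 + C1 = -1 and q'(0) = 28/17 + C2 = 4. Solving gives C1 = -24/17, C2 = 40/17.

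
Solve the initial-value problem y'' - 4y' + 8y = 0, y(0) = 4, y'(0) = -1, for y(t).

Characteristic equation r² - 4r + 8 = 0 has discriminant (-4)² - 4·(8) = -16 < 0, so r = 2 ± 2i.
Hence y_h = C1*cos(2*t)*exp(2*t) + C2*exp(2*t)*sin(2*t).
Apply the initial conditions: y(0) = C1 = 4 and y'(0) = 2*C1 + 2*C2 = -1. Solving gives C1 = 4, C2 = -9/2.

y = 4*cos(2*t)*exp(2*t) - 9*exp(2*t)*sin(2*t)/2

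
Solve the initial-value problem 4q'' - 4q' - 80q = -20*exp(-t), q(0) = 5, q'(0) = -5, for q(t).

Divide through by 4: q'' - q' - 20q = -5*exp(-t).
Characteristic equation r² - r - 20 = 0 factors as (r - 5)(r + 4) = 0, so r = 5, -4.
Hence q_h = C1*exp(5*t) + C2*exp(-4*t).
Try q_p = A*exp(-t). Substituting into the equation and dividing by exp(-t) gives A = 5/18, so q_p = 5*exp(-t)/18.
General solution: q = 5*exp(-t)/18 + C1*exp(5*t) + C2*exp(-4*t).
Apply the initial conditions: q(0) = 5/18 + C1 + C2 = 5 and q'(0) = -5/18 - 4*C2 + 5*C1 = -5. Solving gives C1 = 85/54, C2 = 85/27.

q = 5*exp(-t)/18 + 85*exp(-4*t)/27 + 85*exp(5*t)/54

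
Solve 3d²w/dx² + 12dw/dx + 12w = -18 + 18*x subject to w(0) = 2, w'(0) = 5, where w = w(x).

Divide through by 3: w'' + 4w' + 4w = -6 + 6*x.
Characteristic equation r² + 4r + 4 = 0 has discriminant (4)² - 4·(4) = 0, so r = -2 is a repeated root.
Hence w_h = (C1 + C2*x)*exp(-2*x).
For the particular solution try w_p = A0 + A1*x. Substituting and matching coefficients of each power of x gives A0 = -3, A1 = 3/2, so w_p = -3 + 3*x/2.
General solution: w = -3 + 3*x/2 + C1*exp(-2*x) + C2*x*exp(-2*x).
Apply the initial conditions: w(0) = -3 + C1 = 2 and w'(0) = 3/2 + C2 - 2*C1 = 5. Solving gives C1 = 5, C2 = 27/2.

w = -3 + 5*exp(-2*x) + 3*x/2 + 27*x*exp(-2*x)/2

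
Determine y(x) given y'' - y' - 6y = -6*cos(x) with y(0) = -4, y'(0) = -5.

Characteristic equation r² - r - 6 = 0 factors as (r - 3)(r + 2) = 0, so r = 3, -2.
Hence y_h = C1*exp(3*x) + C2*exp(-2*x).
Try y_p = A*cos(x) + B*sin(x). Substituting and equating the coefficients of cos(x) and sin(x) gives A = 21/25, B = 3/25, so y_p = 3*sin(x)/25 + 21*cos(x)/25.
General solution: y = 3*sin(x)/25 + 21*cos(x)/25 + C1*exp(3*x) + C2*exp(-2*x).
Apply the initial conditions: y(0) = 21/25 + C1 + C2 = -4 and y'(0) = 3/25 - 2*C2 + 3*C1 = -5. Solving gives C1 = -74/25, C2 = -47/25.

y = -74*exp(3*x)/25 - 47*exp(-2*x)/25 + 3*sin(x)/25 + 21*cos(x)/25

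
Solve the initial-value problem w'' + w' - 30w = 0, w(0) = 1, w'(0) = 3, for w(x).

w = 2*exp(-6*x)/11 + 9*exp(5*x)/11

Characteristic equation r² + r - 30 = 0 factors as (r - 5)(r + 6) = 0, so r = 5, -6.
Hence w_h = C1*exp(5*x) + C2*exp(-6*x).
Apply the initial conditions: w(0) = C1 + C2 = 1 and w'(0) = -6*C2 + 5*C1 = 3. Solving gives C1 = 9/11, C2 = 2/11.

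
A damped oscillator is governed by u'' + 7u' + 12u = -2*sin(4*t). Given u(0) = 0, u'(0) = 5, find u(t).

Characteristic equation r² + 7r + 12 = 0 factors as (r + 3)(r + 4) = 0, so r = -3, -4.
Hence u_h = C1*exp(-3*t) + C2*exp(-4*t).
Try u_p = A*cos(4*t) + B*sin(4*t). Substituting and equating the coefficients of cos(4t) and sin(4t) gives A = 7/100, B = 1/100, so u_p = sin(4*t)/100 + 7*cos(4*t)/100.
General solution: u = sin(4*t)/100 + 7*cos(4*t)/100 + C1*exp(-3*t) + C2*exp(-4*t).
Apply the initial conditions: u(0) = 7/100 + C1 + C2 = 0 and u'(0) = 1/25 - 4*C2 - 3*C1 = 5. Solving gives C1 = 117/25, C2 = -19/4.

u = -19*exp(-4*t)/4 + sin(4*t)/100 + 7*cos(4*t)/100 + 117*exp(-3*t)/25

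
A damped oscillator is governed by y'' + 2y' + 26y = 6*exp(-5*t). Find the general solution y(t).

y = 6*exp(-5*t)/41 + C1*cos(5*t)*exp(-t) + C2*exp(-t)*sin(5*t)

Characteristic equation r² + 2r + 26 = 0 has discriminant (2)² - 4·(26) = -100 < 0, so r = -1 ± 5i.
Hence y_h = C1*cos(5*t)*exp(-t) + C2*exp(-t)*sin(5*t).
Try y_p = A*exp(-5*t). Substituting into the equation and dividing by exp(-5*t) gives A = 6/41, so y_p = 6*exp(-5*t)/41.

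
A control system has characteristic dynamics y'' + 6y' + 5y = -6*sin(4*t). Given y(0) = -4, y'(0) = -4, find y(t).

y = -108*exp(-t)/17 + 66*sin(4*t)/697 + 88*exp(-5*t)/41 + 144*cos(4*t)/697

Characteristic equation r² + 6r + 5 = 0 factors as (r + 5)(r + 1) = 0, so r = -5, -1.
Hence y_h = C1*exp(-5*t) + C2*exp(-t).
Try y_p = A*cos(4*t) + B*sin(4*t). Substituting and equating the coefficients of cos(4t) and sin(4t) gives A = 144/697, B = 66/697, so y_p = 66*sin(4*t)/697 + 144*cos(4*t)/697.
General solution: y = 66*sin(4*t)/697 + 144*cos(4*t)/697 + C1*exp(-5*t) + C2*exp(-t).
Apply the initial conditions: y(0) = 144/697 + C1 + C2 = -4 and y'(0) = 264/697 - C2 - 5*C1 = -4. Solving gives C1 = 88/41, C2 = -108/17.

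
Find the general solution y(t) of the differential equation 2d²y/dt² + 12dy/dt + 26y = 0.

Divide through by 2: y'' + 6y' + 13y = 0.
Characteristic equation r² + 6r + 13 = 0 has discriminant (6)² - 4·(13) = -16 < 0, so r = -3 ± 2i.
Hence y_h = C1*cos(2*t)*exp(-3*t) + C2*exp(-3*t)*sin(2*t).

y = C1*cos(2*t)*exp(-3*t) + C2*exp(-3*t)*sin(2*t)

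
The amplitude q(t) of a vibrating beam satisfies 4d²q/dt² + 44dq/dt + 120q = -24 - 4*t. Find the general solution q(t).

q = -169/900 - t/30 + C1*exp(-6*t) + C2*exp(-5*t)

Divide through by 4: q'' + 11q' + 30q = -6 - t.
Characteristic equation r² + 11r + 30 = 0 factors as (r + 6)(r + 5) = 0, so r = -6, -5.
Hence q_h = C1*exp(-6*t) + C2*exp(-5*t).
For the particular solution try q_p = A0 + A1*t. Substituting and matching coefficients of each power of t gives A0 = -169/900, A1 = -1/30, so q_p = -169/900 - t/30.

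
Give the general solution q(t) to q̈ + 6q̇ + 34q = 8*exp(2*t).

q = 4*exp(2*t)/25 + C1*cos(5*t)*exp(-3*t) + C2*exp(-3*t)*sin(5*t)

Characteristic equation r² + 6r + 34 = 0 has discriminant (6)² - 4·(34) = -100 < 0, so r = -3 ± 5i.
Hence q_h = C1*cos(5*t)*exp(-3*t) + C2*exp(-3*t)*sin(5*t).
Try q_p = A*exp(2*t). Substituting into the equation and dividing by exp(2*t) gives A = 4/25, so q_p = 4*exp(2*t)/25.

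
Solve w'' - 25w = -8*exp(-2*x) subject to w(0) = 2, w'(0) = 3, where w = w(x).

Characteristic equation r² - 25 = 0 factors as (r + 5)(r - 5) = 0, so r = -5, 5.
Hence w_h = C1*exp(-5*x) + C2*exp(5*x).
Try w_p = A*exp(-2*x). Substituting into the equation and dividing by exp(-2*x) gives A = 8/21, so w_p = 8*exp(-2*x)/21.
General solution: w = 8*exp(-2*x)/21 + C1*exp(-5*x) + C2*exp(5*x).
Apply the initial conditions: w(0) = 8/21 + C1 + C2 = 2 and w'(0) = -16/21 - 5*C1 + 5*C2 = 3. Solving gives C1 = 13/30, C2 = 83/70.

w = 8*exp(-2*x)/21 + 13*exp(-5*x)/30 + 83*exp(5*x)/70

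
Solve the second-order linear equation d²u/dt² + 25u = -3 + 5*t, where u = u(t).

Characteristic equation r² + 25 = 0 has discriminant (0)² - 4·(25) = -100 < 0, so r = ± 5i.
Hence u_h = C1*cos(5*t) + C2*sin(5*t).
For the particular solution try u_p = A0 + A1*t. Substituting and matching coefficients of each power of t gives A0 = -3/25, A1 = 1/5, so u_p = -3/25 + t/5.

u = -3/25 + t/5 + C1*cos(5*t) + C2*sin(5*t)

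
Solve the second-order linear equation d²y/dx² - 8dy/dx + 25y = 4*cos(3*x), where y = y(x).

Characteristic equation r² - 8r + 25 = 0 has discriminant (-8)² - 4·(25) = -36 < 0, so r = 4 ± 3i.
Hence y_h = C1*cos(3*x)*exp(4*x) + C2*exp(4*x)*sin(3*x).
Try y_p = A*cos(3*x) + B*sin(3*x). Substituting and equating the coefficients of cos(3x) and sin(3x) gives A = 1/13, B = -3/26, so y_p = -3*sin(3*x)/26 + cos(3*x)/13.

y = -3*sin(3*x)/26 + cos(3*x)/13 + C1*cos(3*x)*exp(4*x) + C2*exp(4*x)*sin(3*x)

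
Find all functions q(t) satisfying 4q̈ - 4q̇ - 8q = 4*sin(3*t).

q = -11*sin(3*t)/130 + 3*cos(3*t)/130 + C1*exp(2*t) + C2*exp(-t)

Divide through by 4: q'' - q' - 2q = sin(3*t).
Characteristic equation r² - r - 2 = 0 factors as (r - 2)(r + 1) = 0, so r = 2, -1.
Hence q_h = C1*exp(2*t) + C2*exp(-t).
Try q_p = A*cos(3*t) + B*sin(3*t). Substituting and equating the coefficients of cos(3t) and sin(3t) gives A = 3/130, B = -11/130, so q_p = -11*sin(3*t)/130 + 3*cos(3*t)/130.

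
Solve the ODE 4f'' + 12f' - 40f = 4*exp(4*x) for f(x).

Divide through by 4: f'' + 3f' - 10f = exp(4*x).
Characteristic equation r² + 3r - 10 = 0 factors as (r + 5)(r - 2) = 0, so r = -5, 2.
Hence f_h = C1*exp(-5*x) + C2*exp(2*x).
Try f_p = A*exp(4*x). Substituting into the equation and dividing by exp(4*x) gives A = 1/18, so f_p = exp(4*x)/18.

f = exp(4*x)/18 + C1*exp(-5*x) + C2*exp(2*x)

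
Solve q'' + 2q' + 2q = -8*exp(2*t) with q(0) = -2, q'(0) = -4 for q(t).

Characteristic equation r² + 2r + 2 = 0 has discriminant (2)² - 4·(2) = -4 < 0, so r = -1 ± i.
Hence q_h = C1*cos(t)*exp(-t) + C2*exp(-t)*sin(t).
Try q_p = A*exp(2*t). Substituting into the equation and dividing by exp(2*t) gives A = -4/5, so q_p = -4*exp(2*t)/5.
General solution: q = -4*exp(2*t)/5 + C1*cos(t)*exp(-t) + C2*exp(-t)*sin(t).
Apply the initial conditions: q(0) = -4/5 + C1 = -2 and q'(0) = -8/5 + C2 - C1 = -4. Solving gives C1 = -6/5, C2 = -18/5.

q = -4*exp(2*t)/5 - 18*exp(-t)*sin(t)/5 - 6*cos(t)*exp(-t)/5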